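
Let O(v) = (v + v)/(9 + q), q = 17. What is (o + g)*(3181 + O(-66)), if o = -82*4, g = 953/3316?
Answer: -44866376465/43108 ≈ -1.0408e+6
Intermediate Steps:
g = 953/3316 (g = 953*(1/3316) = 953/3316 ≈ 0.28739)
O(v) = v/13 (O(v) = (v + v)/(9 + 17) = (2*v)/26 = (2*v)*(1/26) = v/13)
o = -328
(o + g)*(3181 + O(-66)) = (-328 + 953/3316)*(3181 + (1/13)*(-66)) = -1086695*(3181 - 66/13)/3316 = -1086695/3316*41287/13 = -44866376465/43108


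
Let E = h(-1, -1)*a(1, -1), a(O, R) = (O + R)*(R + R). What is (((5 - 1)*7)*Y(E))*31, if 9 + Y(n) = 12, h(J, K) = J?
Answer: 2604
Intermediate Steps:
a(O, R) = 2*R*(O + R) (a(O, R) = (O + R)*(2*R) = 2*R*(O + R))
E = 0 (E = -2*(-1)*(1 - 1) = -2*(-1)*0 = -1*0 = 0)
Y(n) = 3 (Y(n) = -9 + 12 = 3)
(((5 - 1)*7)*Y(E))*31 = (((5 - 1)*7)*3)*31 = ((4*7)*3)*31 = (28*3)*31 = 84*31 = 2604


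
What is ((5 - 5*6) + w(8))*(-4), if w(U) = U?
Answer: 68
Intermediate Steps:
((5 - 5*6) + w(8))*(-4) = ((5 - 5*6) + 8)*(-4) = ((5 - 30) + 8)*(-4) = (-25 + 8)*(-4) = -17*(-4) = 68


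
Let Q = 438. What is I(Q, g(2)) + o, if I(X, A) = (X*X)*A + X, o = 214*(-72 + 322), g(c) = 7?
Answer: 1396846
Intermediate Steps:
o = 53500 (o = 214*250 = 53500)
I(X, A) = X + A*X**2 (I(X, A) = X**2*A + X = A*X**2 + X = X + A*X**2)
I(Q, g(2)) + o = 438*(1 + 7*438) + 53500 = 438*(1 + 3066) + 53500 = 438*3067 + 53500 = 1343346 + 53500 = 1396846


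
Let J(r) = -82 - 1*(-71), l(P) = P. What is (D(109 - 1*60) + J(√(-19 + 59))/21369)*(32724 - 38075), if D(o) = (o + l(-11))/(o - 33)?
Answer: -2172093973/170952 ≈ -12706.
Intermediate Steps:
J(r) = -11 (J(r) = -82 + 71 = -11)
D(o) = (-11 + o)/(-33 + o) (D(o) = (o - 11)/(o - 33) = (-11 + o)/(-33 + o))
(D(109 - 1*60) + J(√(-19 + 59))/21369)*(32724 - 38075) = ((-11 + (109 - 1*60))/(-33 + (109 - 1*60)) - 11/21369)*(32724 - 38075) = ((-11 + (109 - 60))/(-33 + (109 - 60)) - 11*1/21369)*(-5351) = ((-11 + 49)/(-33 + 49) - 11/21369)*(-5351) = (38/16 - 11/21369)*(-5351) = ((1/16)*38 - 11/21369)*(-5351) = (19/8 - 11/21369)*(-5351) = (405923/170952)*(-5351) = -2172093973/170952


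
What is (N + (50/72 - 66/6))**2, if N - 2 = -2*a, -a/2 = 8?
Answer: 727609/1296 ≈ 561.43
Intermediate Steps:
a = -16 (a = -2*8 = -16)
N = 34 (N = 2 - 2*(-16) = 2 + 32 = 34)
(N + (50/72 - 66/6))**2 = (34 + (50/72 - 66/6))**2 = (34 + (50*(1/72) - 66*1/6))**2 = (34 + (25/36 - 11))**2 = (34 - 371/36)**2 = (853/36)**2 = 727609/1296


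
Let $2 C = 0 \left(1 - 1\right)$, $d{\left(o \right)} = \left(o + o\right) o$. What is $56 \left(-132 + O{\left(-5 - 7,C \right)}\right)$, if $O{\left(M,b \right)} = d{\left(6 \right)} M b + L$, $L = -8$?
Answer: $-7840$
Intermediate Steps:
$d{\left(o \right)} = 2 o^{2}$ ($d{\left(o \right)} = 2 o o = 2 o^{2}$)
$C = 0$ ($C = \frac{0 \left(1 - 1\right)}{2} = \frac{0 \cdot 0}{2} = \frac{1}{2} \cdot 0 = 0$)
$O{\left(M,b \right)} = -8 + 72 M b$ ($O{\left(M,b \right)} = 2 \cdot 6^{2} M b - 8 = 2 \cdot 36 M b - 8 = 72 M b - 8 = -8 + 72 M b$)
$56 \left(-132 + O{\left(-5 - 7,C \right)}\right) = 56 \left(-132 - \left(8 - 72 \left(-5 - 7\right) 0\right)\right) = 56 \left(-132 - \left(8 + 864 \cdot 0\right)\right) = 56 \left(-132 + \left(-8 + 0\right)\right) = 56 \left(-132 - 8\right) = 56 \left(-140\right) = -7840$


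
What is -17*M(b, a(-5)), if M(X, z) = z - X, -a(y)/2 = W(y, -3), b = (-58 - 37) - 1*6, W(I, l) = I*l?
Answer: -1207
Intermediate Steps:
b = -101 (b = -95 - 6 = -101)
a(y) = 6*y (a(y) = -2*y*(-3) = -(-6)*y = 6*y)
-17*M(b, a(-5)) = -17*(6*(-5) - 1*(-101)) = -17*(-30 + 101) = -17*71 = -1207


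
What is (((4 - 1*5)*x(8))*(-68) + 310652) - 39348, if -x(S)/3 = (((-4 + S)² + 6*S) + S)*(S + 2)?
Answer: 124424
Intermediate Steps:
x(S) = -3*(2 + S)*((-4 + S)² + 7*S) (x(S) = -3*(((-4 + S)² + 6*S) + S)*(S + 2) = -3*((-4 + S)² + 7*S)*(2 + S) = -3*(2 + S)*((-4 + S)² + 7*S))
(((4 - 1*5)*x(8))*(-68) + 310652) - 39348 = (((4 - 1*5)*(-96 - 42*8 - 3*8² - 3*8³))*(-68) + 310652) - 39348 = (((4 - 5)*(-96 - 336 - 3*64 - 3*512))*(-68) + 310652) - 39348 = (-(-96 - 336 - 192 - 1536)*(-68) + 310652) - 39348 = (-1*(-2160)*(-68) + 310652) - 39348 = (2160*(-68) + 310652) - 39348 = (-146880 + 310652) - 39348 = 163772 - 39348 = 124424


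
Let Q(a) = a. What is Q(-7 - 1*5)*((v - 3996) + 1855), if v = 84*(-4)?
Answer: 29724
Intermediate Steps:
v = -336
Q(-7 - 1*5)*((v - 3996) + 1855) = (-7 - 1*5)*((-336 - 3996) + 1855) = (-7 - 5)*(-4332 + 1855) = -12*(-2477) = 29724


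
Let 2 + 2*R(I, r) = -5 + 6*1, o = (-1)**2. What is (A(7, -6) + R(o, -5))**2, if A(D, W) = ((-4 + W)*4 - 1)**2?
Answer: 11296321/4 ≈ 2.8241e+6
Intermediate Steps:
o = 1
R(I, r) = -1/2 (R(I, r) = -1 + (-5 + 6*1)/2 = -1 + (-5 + 6)/2 = -1 + (1/2)*1 = -1 + 1/2 = -1/2)
A(D, W) = (-17 + 4*W)**2 (A(D, W) = ((-16 + 4*W) - 1)**2 = (-17 + 4*W)**2)
(A(7, -6) + R(o, -5))**2 = ((-17 + 4*(-6))**2 - 1/2)**2 = ((-17 - 24)**2 - 1/2)**2 = ((-41)**2 - 1/2)**2 = (1681 - 1/2)**2 = (3361/2)**2 = 11296321/4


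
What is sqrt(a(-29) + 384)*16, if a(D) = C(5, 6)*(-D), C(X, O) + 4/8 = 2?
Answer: 24*sqrt(190) ≈ 330.82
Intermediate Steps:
C(X, O) = 3/2 (C(X, O) = -1/2 + 2 = 3/2)
a(D) = -3*D/2 (a(D) = 3*(-D)/2 = -3*D/2)
sqrt(a(-29) + 384)*16 = sqrt(-3/2*(-29) + 384)*16 = sqrt(87/2 + 384)*16 = sqrt(855/2)*16 = (3*sqrt(190)/2)*16 = 24*sqrt(190)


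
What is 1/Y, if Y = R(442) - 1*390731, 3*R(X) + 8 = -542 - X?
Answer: -3/1173185 ≈ -2.5571e-6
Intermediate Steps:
R(X) = -550/3 - X/3 (R(X) = -8/3 + (-542 - X)/3 = -8/3 + (-542/3 - X/3) = -550/3 - X/3)
Y = -1173185/3 (Y = (-550/3 - 1/3*442) - 1*390731 = (-550/3 - 442/3) - 390731 = -992/3 - 390731 = -1173185/3 ≈ -3.9106e+5)
1/Y = 1/(-1173185/3) = -3/1173185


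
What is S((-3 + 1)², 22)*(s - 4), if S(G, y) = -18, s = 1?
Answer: 54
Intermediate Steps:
S((-3 + 1)², 22)*(s - 4) = -18*(1 - 4) = -18*(-3) = 54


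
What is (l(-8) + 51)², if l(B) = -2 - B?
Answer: 3249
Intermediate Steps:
(l(-8) + 51)² = ((-2 - 1*(-8)) + 51)² = ((-2 + 8) + 51)² = (6 + 51)² = 57² = 3249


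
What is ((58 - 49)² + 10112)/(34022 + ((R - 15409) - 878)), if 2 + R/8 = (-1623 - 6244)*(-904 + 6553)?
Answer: -10193/355507745 ≈ -2.8672e-5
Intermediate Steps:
R = -355525480 (R = -16 + 8*((-1623 - 6244)*(-904 + 6553)) = -16 + 8*(-7867*5649) = -16 + 8*(-44440683) = -16 - 355525464 = -355525480)
((58 - 49)² + 10112)/(34022 + ((R - 15409) - 878)) = ((58 - 49)² + 10112)/(34022 + ((-355525480 - 15409) - 878)) = (9² + 10112)/(34022 + (-355540889 - 878)) = (81 + 10112)/(34022 - 355541767) = 10193/(-355507745) = 10193*(-1/355507745) = -10193/355507745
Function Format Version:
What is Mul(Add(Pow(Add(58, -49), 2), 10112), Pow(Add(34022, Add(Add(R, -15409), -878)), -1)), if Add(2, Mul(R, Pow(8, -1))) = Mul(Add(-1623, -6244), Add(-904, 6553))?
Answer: Rational(-10193, 355507745) ≈ -2.8672e-5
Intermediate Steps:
R = -355525480 (R = Add(-16, Mul(8, Mul(Add(-1623, -6244), Add(-904, 6553)))) = Add(-16, Mul(8, Mul(-7867, 5649))) = Add(-16, Mul(8, -44440683)) = Add(-16, -355525464) = -355525480)
Mul(Add(Pow(Add(58, -49), 2), 10112), Pow(Add(34022, Add(Add(R, -15409), -878)), -1)) = Mul(Add(Pow(Add(58, -49), 2), 10112), Pow(Add(34022, Add(Add(-355525480, -15409), -878)), -1)) = Mul(Add(Pow(9, 2), 10112), Pow(Add(34022, Add(-355540889, -878)), -1)) = Mul(Add(81, 10112), Pow(Add(34022, -355541767), -1)) = Mul(10193, Pow(-355507745, -1)) = Mul(10193, Rational(-1, 355507745)) = Rational(-10193, 355507745)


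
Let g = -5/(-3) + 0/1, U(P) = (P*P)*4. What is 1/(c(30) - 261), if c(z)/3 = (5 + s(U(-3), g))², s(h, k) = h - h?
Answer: -1/186 ≈ -0.0053763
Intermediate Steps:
U(P) = 4*P² (U(P) = P²*4 = 4*P²)
g = 5/3 (g = -5*(-⅓) + 0*1 = 5/3 + 0 = 5/3 ≈ 1.6667)
s(h, k) = 0
c(z) = 75 (c(z) = 3*(5 + 0)² = 3*5² = 3*25 = 75)
1/(c(30) - 261) = 1/(75 - 261) = 1/(-186) = -1/186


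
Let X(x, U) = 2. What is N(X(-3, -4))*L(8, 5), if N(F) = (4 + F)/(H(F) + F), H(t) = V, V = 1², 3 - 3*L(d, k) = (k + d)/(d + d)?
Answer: 35/24 ≈ 1.4583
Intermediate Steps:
L(d, k) = 1 - (d + k)/(6*d) (L(d, k) = 1 - (k + d)/(3*(d + d)) = 1 - (d + k)/(3*(2*d)) = 1 - (d + k)*1/(2*d)/3 = 1 - (d + k)/(6*d))
V = 1
H(t) = 1
N(F) = (4 + F)/(1 + F)
N(X(-3, -4))*L(8, 5) = ((4 + 2)/(1 + 2))*((⅙)*(-1*5 + 5*8)/8) = (6/3)*((⅙)*(⅛)*(-5 + 40)) = ((⅓)*6)*((⅙)*(⅛)*35) = 2*(35/48) = 35/24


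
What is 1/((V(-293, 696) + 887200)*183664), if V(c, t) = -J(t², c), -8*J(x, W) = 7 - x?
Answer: 1/151825638978 ≈ 6.5865e-12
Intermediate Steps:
J(x, W) = -7/8 + x/8 (J(x, W) = -(7 - x)/8 = -7/8 + x/8)
V(c, t) = 7/8 - t²/8 (V(c, t) = -(-7/8 + t²/8) = 7/8 - t²/8)
1/((V(-293, 696) + 887200)*183664) = 1/(((7/8 - ⅛*696²) + 887200)*183664) = (1/183664)/((7/8 - ⅛*484416) + 887200) = (1/183664)/((7/8 - 60552) + 887200) = (1/183664)/(-484409/8 + 887200) = (1/183664)/(6613191/8) = (8/6613191)*(1/183664) = 1/151825638978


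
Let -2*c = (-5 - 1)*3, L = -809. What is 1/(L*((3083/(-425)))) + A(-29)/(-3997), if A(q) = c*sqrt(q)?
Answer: 425/2494147 - 9*I*sqrt(29)/3997 ≈ 0.0001704 - 0.012126*I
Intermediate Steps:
c = 9 (c = -(-5 - 1)*3/2 = -(-3)*3 = -1/2*(-18) = 9)
A(q) = 9*sqrt(q)
1/(L*((3083/(-425)))) + A(-29)/(-3997) = 1/((-809)*((3083/(-425)))) + (9*sqrt(-29))/(-3997) = -1/(809*(3083*(-1/425))) + (9*(I*sqrt(29)))*(-1/3997) = -1/(809*(-3083/425)) + (9*I*sqrt(29))*(-1/3997) = -1/809*(-425/3083) - 9*I*sqrt(29)/3997 = 425/2494147 - 9*I*sqrt(29)/3997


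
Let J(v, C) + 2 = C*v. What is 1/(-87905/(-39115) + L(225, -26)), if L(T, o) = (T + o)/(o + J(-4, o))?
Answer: 594548/2892933 ≈ 0.20552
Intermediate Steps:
J(v, C) = -2 + C*v
L(T, o) = (T + o)/(-2 - 3*o) (L(T, o) = (T + o)/(o + (-2 + o*(-4))) = (T + o)/(o + (-2 - 4*o)) = (T + o)/(-2 - 3*o))
1/(-87905/(-39115) + L(225, -26)) = 1/(-87905/(-39115) + (225 - 26)/(-2 - 3*(-26))) = 1/(-87905*(-1/39115) + 199/(-2 + 78)) = 1/(17581/7823 + 199/76) = 1/(2892933/594548) = 594548/2892933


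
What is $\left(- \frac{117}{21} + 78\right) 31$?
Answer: $\frac{15717}{7} \approx 2245.3$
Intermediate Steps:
$\left(- \frac{117}{21} + 78\right) 31 = \left(\left(-117\right) \frac{1}{21} + 78\right) 31 = \left(- \frac{39}{7} + 78\right) 31 = \frac{507}{7} \cdot 31 = \frac{15717}{7}$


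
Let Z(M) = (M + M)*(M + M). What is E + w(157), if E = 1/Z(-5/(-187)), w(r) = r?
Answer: 50669/100 ≈ 506.69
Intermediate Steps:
Z(M) = 4*M² (Z(M) = (2*M)*(2*M) = 4*M²)
E = 34969/100 (E = 1/(4*(-5/(-187))²) = 1/(4*(-5*(-1/187))²) = 1/(4*(5/187)²) = 1/(4*(25/34969)) = 1/(100/34969) = 34969/100 ≈ 349.69)
E + w(157) = 34969/100 + 157 = 50669/100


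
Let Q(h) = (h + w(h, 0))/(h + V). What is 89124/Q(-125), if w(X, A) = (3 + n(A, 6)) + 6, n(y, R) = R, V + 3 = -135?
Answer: 11719806/55 ≈ 2.1309e+5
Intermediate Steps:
V = -138 (V = -3 - 135 = -138)
w(X, A) = 15 (w(X, A) = (3 + 6) + 6 = 9 + 6 = 15)
Q(h) = (15 + h)/(-138 + h) (Q(h) = (h + 15)/(h - 138) = (15 + h)/(-138 + h))
89124/Q(-125) = 89124/(((15 - 125)/(-138 - 125))) = 89124/((-110/(-263))) = 89124/((-1/263*(-110))) = 89124/(110/263) = 89124*(263/110) = 11719806/55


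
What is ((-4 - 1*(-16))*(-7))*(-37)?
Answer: 3108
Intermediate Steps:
((-4 - 1*(-16))*(-7))*(-37) = ((-4 + 16)*(-7))*(-37) = (12*(-7))*(-37) = -84*(-37) = 3108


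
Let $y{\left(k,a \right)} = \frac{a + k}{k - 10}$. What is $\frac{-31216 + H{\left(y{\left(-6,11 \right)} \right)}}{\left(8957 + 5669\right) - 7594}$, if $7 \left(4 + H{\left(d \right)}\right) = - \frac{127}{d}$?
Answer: $- \frac{90889}{20510} \approx -4.4314$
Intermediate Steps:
$y{\left(k,a \right)} = \frac{a + k}{-10 + k}$
$H{\left(d \right)} = -4 - \frac{127}{7 d}$ ($H{\left(d \right)} = -4 + \frac{\left(-127\right) \frac{1}{d}}{7} = -4 - \frac{127}{7 d}$)
$\frac{-31216 + H{\left(y{\left(-6,11 \right)} \right)}}{\left(8957 + 5669\right) - 7594} = \frac{-31216 - \left(4 + \frac{127}{7 \frac{11 - 6}{-10 - 6}}\right)}{\left(8957 + 5669\right) - 7594} = \frac{-31216 - \left(4 + \frac{127}{7 \frac{1}{-16} \cdot 5}\right)}{14626 - 7594} = \frac{-31216 - \left(4 + \frac{127}{7 \left(\left(- \frac{1}{16}\right) 5\right)}\right)}{7032} = \left(-31216 - \left(4 + \frac{127}{7 \left(- \frac{5}{16}\right)}\right)\right) \frac{1}{7032} = \left(-31216 - - \frac{1892}{35}\right) \frac{1}{7032} = \left(-31216 + \left(-4 + \frac{2032}{35}\right)\right) \frac{1}{7032} = \left(-31216 + \frac{1892}{35}\right) \frac{1}{7032} = \left(- \frac{1090668}{35}\right) \frac{1}{7032} = - \frac{90889}{20510}$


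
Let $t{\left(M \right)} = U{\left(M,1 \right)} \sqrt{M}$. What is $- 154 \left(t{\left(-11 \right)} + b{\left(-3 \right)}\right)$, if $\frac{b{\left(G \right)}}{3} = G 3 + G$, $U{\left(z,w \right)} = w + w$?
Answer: $5544 - 308 i \sqrt{11} \approx 5544.0 - 1021.5 i$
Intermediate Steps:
$U{\left(z,w \right)} = 2 w$
$b{\left(G \right)} = 12 G$ ($b{\left(G \right)} = 3 \left(G 3 + G\right) = 3 \left(3 G + G\right) = 3 \cdot 4 G = 12 G$)
$t{\left(M \right)} = 2 \sqrt{M}$ ($t{\left(M \right)} = 2 \cdot 1 \sqrt{M} = 2 \sqrt{M}$)
$- 154 \left(t{\left(-11 \right)} + b{\left(-3 \right)}\right) = - 154 \left(2 \sqrt{-11} + 12 \left(-3\right)\right) = - 154 \left(2 i \sqrt{11} - 36\right) = - 154 \left(-36 + 2 i \sqrt{11}\right) = 5544 - 308 i \sqrt{11}$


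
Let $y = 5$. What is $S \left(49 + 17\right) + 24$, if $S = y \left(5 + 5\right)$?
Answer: $3324$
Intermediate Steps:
$S = 50$ ($S = 5 \left(5 + 5\right) = 5 \cdot 10 = 50$)
$S \left(49 + 17\right) + 24 = 50 \left(49 + 17\right) + 24 = 50 \cdot 66 + 24 = 3300 + 24 = 3324$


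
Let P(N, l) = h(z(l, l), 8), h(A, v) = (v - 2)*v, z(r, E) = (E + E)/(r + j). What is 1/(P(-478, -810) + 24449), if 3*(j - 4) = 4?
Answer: 1/24497 ≈ 4.0821e-5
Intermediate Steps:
j = 16/3 (j = 4 + (⅓)*4 = 4 + 4/3 = 16/3 ≈ 5.3333)
z(r, E) = 2*E/(16/3 + r) (z(r, E) = (E + E)/(r + 16/3) = (2*E)/(16/3 + r) = 2*E/(16/3 + r))
h(A, v) = v*(-2 + v) (h(A, v) = (-2 + v)*v = v*(-2 + v))
P(N, l) = 48 (P(N, l) = 8*(-2 + 8) = 8*6 = 48)
1/(P(-478, -810) + 24449) = 1/(48 + 24449) = 1/24497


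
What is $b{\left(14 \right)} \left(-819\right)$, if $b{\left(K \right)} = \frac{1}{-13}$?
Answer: $63$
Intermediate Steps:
$b{\left(K \right)} = - \frac{1}{13}$
$b{\left(14 \right)} \left(-819\right) = \left(- \frac{1}{13}\right) \left(-819\right) = 63$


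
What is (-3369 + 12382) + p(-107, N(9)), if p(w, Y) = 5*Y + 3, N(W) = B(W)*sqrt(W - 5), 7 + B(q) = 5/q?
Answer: 80564/9 ≈ 8951.6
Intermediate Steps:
B(q) = -7 + 5/q
N(W) = sqrt(-5 + W)*(-7 + 5/W) (N(W) = (-7 + 5/W)*sqrt(W - 5) = (-7 + 5/W)*sqrt(-5 + W) = sqrt(-5 + W)*(-7 + 5/W))
p(w, Y) = 3 + 5*Y
(-3369 + 12382) + p(-107, N(9)) = (-3369 + 12382) + (3 + 5*(sqrt(-5 + 9)*(5 - 7*9)/9)) = 9013 + (3 + 5*(sqrt(4)*(5 - 63)/9)) = 9013 + (3 + 5*((1/9)*2*(-58))) = 9013 + (3 + 5*(-116/9)) = 9013 + (3 - 580/9) = 9013 - 553/9 = 80564/9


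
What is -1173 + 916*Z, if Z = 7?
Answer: 5239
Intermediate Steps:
-1173 + 916*Z = -1173 + 916*7 = -1173 + 6412 = 5239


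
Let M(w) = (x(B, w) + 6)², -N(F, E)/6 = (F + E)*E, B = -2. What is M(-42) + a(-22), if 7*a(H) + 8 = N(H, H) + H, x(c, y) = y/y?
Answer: -785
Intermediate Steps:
x(c, y) = 1
N(F, E) = -6*E*(E + F) (N(F, E) = -6*(F + E)*E = -6*(E + F)*E = -6*E*(E + F))
M(w) = 49 (M(w) = (1 + 6)² = 7² = 49)
a(H) = -8/7 - 12*H²/7 + H/7 (a(H) = -8/7 + (-6*H*(H + H) + H)/7 = -8/7 + (-6*H*2*H + H)/7 = -8/7 + (-12*H² + H)/7 = -8/7 + (H - 12*H²)/7 = -8/7 + (-12*H²/7 + H/7) = -8/7 - 12*H²/7 + H/7)
M(-42) + a(-22) = 49 + (-8/7 - 12/7*(-22)² + (⅐)*(-22)) = 49 + (-8/7 - 12/7*484 - 22/7) = 49 + (-8/7 - 5808/7 - 22/7) = 49 - 834 = -785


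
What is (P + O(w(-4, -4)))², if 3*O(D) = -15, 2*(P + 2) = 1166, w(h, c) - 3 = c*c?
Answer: 331776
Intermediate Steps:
w(h, c) = 3 + c² (w(h, c) = 3 + c*c = 3 + c²)
P = 581 (P = -2 + (½)*1166 = -2 + 583 = 581)
O(D) = -5 (O(D) = (⅓)*(-15) = -5)
(P + O(w(-4, -4)))² = (581 - 5)² = 576² = 331776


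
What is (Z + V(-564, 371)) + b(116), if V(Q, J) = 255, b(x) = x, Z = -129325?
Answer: -128954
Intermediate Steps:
(Z + V(-564, 371)) + b(116) = (-129325 + 255) + 116 = -129070 + 116 = -128954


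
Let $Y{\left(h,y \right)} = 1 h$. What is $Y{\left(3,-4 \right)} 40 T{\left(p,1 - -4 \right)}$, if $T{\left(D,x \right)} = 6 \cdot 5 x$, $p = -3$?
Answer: $18000$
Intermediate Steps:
$Y{\left(h,y \right)} = h$
$T{\left(D,x \right)} = 30 x$
$Y{\left(3,-4 \right)} 40 T{\left(p,1 - -4 \right)} = 3 \cdot 40 \cdot 30 \left(1 - -4\right) = 120 \cdot 30 \left(1 + 4\right) = 120 \cdot 30 \cdot 5 = 120 \cdot 150 = 18000$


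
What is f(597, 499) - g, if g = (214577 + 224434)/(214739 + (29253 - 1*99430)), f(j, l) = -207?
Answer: -30363345/144562 ≈ -210.04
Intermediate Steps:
g = 439011/144562 (g = 439011/(214739 + (29253 - 99430)) = 439011/(214739 - 70177) = 439011/144562 ≈ 3.0368)
f(597, 499) - g = -207 - 1*439011/144562 = -207 - 439011/144562 = -30363345/144562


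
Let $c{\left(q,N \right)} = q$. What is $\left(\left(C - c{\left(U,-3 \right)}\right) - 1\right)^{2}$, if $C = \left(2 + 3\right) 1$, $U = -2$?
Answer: $36$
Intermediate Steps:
$C = 5$ ($C = 5 \cdot 1 = 5$)
$\left(\left(C - c{\left(U,-3 \right)}\right) - 1\right)^{2} = \left(\left(5 - -2\right) - 1\right)^{2} = \left(\left(5 + 2\right) - 1\right)^{2} = \left(7 - 1\right)^{2} = 6^{2} = 36$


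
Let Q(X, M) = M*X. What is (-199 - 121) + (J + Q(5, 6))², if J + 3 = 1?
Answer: 464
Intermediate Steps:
J = -2 (J = -3 + 1 = -2)
(-199 - 121) + (J + Q(5, 6))² = (-199 - 121) + (-2 + 6*5)² = -320 + (-2 + 30)² = -320 + 28² = -320 + 784 = 464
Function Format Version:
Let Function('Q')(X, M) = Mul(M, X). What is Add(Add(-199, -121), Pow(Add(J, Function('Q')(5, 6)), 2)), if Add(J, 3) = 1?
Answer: 464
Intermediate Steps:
J = -2 (J = Add(-3, 1) = -2)
Add(Add(-199, -121), Pow(Add(J, Function('Q')(5, 6)), 2)) = Add(Add(-199, -121), Pow(Add(-2, Mul(6, 5)), 2)) = Add(-320, Pow(Add(-2, 30), 2)) = Add(-320, Pow(28, 2)) = Add(-320, 784) = 464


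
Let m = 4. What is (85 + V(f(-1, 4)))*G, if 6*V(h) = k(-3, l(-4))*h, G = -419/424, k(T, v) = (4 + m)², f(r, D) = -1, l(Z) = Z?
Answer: -93437/1272 ≈ -73.457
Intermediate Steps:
k(T, v) = 64 (k(T, v) = (4 + 4)² = 8² = 64)
G = -419/424 (G = -419*1/424 = -419/424 ≈ -0.98821)
V(h) = 32*h/3 (V(h) = (64*h)/6 = 32*h/3)
(85 + V(f(-1, 4)))*G = (85 + (32/3)*(-1))*(-419/424) = (85 - 32/3)*(-419/424) = (223/3)*(-419/424) = -93437/1272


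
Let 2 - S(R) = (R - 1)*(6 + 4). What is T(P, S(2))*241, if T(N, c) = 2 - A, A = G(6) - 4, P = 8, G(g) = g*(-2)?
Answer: 4338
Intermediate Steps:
G(g) = -2*g
S(R) = 12 - 10*R (S(R) = 2 - (R - 1)*(6 + 4) = 2 - (-1 + R)*10 = 2 - (-10 + 10*R) = 2 + (10 - 10*R) = 12 - 10*R)
A = -16 (A = -2*6 - 4 = -12 - 4 = -16)
T(N, c) = 18 (T(N, c) = 2 - 1*(-16) = 2 + 16 = 18)
T(P, S(2))*241 = 18*241 = 4338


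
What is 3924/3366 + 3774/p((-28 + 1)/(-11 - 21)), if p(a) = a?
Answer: 7529834/1683 ≈ 4474.1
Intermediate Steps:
3924/3366 + 3774/p((-28 + 1)/(-11 - 21)) = 3924/3366 + 3774/(((-28 + 1)/(-11 - 21))) = 3924*(1/3366) + 3774/((-27/(-32))) = 218/187 + 3774/((-27*(-1/32))) = 218/187 + 3774/(27/32) = 218/187 + 3774*(32/27) = 218/187 + 40256/9 = 7529834/1683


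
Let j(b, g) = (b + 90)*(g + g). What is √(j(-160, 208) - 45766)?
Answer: I*√74886 ≈ 273.65*I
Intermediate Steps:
j(b, g) = 2*g*(90 + b) (j(b, g) = (90 + b)*(2*g) = 2*g*(90 + b))
√(j(-160, 208) - 45766) = √(2*208*(90 - 160) - 45766) = √(2*208*(-70) - 45766) = √(-29120 - 45766) = √(-74886) = I*√74886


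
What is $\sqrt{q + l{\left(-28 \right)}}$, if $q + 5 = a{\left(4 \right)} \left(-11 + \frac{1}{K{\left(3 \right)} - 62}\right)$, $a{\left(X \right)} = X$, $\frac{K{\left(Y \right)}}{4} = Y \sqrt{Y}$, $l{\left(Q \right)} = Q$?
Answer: $\frac{\sqrt{-2389 + 462 \sqrt{3}}}{\sqrt{31 - 6 \sqrt{3}}} \approx 8.7805 i$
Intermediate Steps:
$K{\left(Y \right)} = 4 Y^{\frac{3}{2}}$ ($K{\left(Y \right)} = 4 Y \sqrt{Y} = 4 Y^{\frac{3}{2}}$)
$q = -49 + \frac{4}{-62 + 12 \sqrt{3}}$ ($q = -5 + 4 \left(-11 + \frac{1}{4 \cdot 3^{\frac{3}{2}} - 62}\right) = -5 + 4 \left(-11 + \frac{1}{4 \cdot 3 \sqrt{3} - 62}\right) = -5 + 4 \left(-11 + \frac{1}{12 \sqrt{3} - 62}\right) = -5 + 4 \left(-11 + \frac{1}{-62 + 12 \sqrt{3}}\right) = -5 - \left(44 - \frac{4}{-62 + 12 \sqrt{3}}\right) = -49 + \frac{4}{-62 + 12 \sqrt{3}} \approx -49.097$)
$\sqrt{q + l{\left(-28 \right)}} = \sqrt{\left(- \frac{41859}{853} - \frac{12 \sqrt{3}}{853}\right) - 28} = \sqrt{- \frac{65743}{853} - \frac{12 \sqrt{3}}{853}}$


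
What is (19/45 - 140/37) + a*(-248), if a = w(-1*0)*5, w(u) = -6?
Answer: 12382003/1665 ≈ 7436.6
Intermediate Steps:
a = -30 (a = -6*5 = -30)
(19/45 - 140/37) + a*(-248) = (19/45 - 140/37) - 30*(-248) = (19*(1/45) - 140*1/37) + 7440 = (19/45 - 140/37) + 7440 = -5597/1665 + 7440 = 12382003/1665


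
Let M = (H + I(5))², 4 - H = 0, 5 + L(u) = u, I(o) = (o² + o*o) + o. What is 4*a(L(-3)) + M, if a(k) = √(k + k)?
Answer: 3481 + 16*I ≈ 3481.0 + 16.0*I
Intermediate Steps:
I(o) = o + 2*o² (I(o) = (o² + o²) + o = 2*o² + o = o + 2*o²)
L(u) = -5 + u
a(k) = √2*√k (a(k) = √(2*k) = √2*√k)
H = 4 (H = 4 - 1*0 = 4 + 0 = 4)
M = 3481 (M = (4 + 5*(1 + 2*5))² = (4 + 5*(1 + 10))² = (4 + 5*11)² = (4 + 55)² = 59² = 3481)
4*a(L(-3)) + M = 4*(√2*√(-5 - 3)) + 3481 = 4*(√2*√(-8)) + 3481 = 4*(√2*(2*I*√2)) + 3481 = 4*(4*I) + 3481 = 16*I + 3481 = 3481 + 16*I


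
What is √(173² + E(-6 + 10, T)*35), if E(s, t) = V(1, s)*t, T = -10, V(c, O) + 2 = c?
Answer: √30279 ≈ 174.01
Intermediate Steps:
V(c, O) = -2 + c
E(s, t) = -t (E(s, t) = (-2 + 1)*t = -t)
√(173² + E(-6 + 10, T)*35) = √(173² - 1*(-10)*35) = √(29929 + 10*35) = √(29929 + 350) = √30279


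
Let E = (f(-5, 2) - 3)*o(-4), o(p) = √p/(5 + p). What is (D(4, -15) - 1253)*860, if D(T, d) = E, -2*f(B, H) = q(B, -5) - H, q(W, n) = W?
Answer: -1077580 + 860*I ≈ -1.0776e+6 + 860.0*I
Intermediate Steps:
o(p) = √p/(5 + p)
f(B, H) = H/2 - B/2 (f(B, H) = -(B - H)/2 = H/2 - B/2)
E = I (E = (((½)*2 - ½*(-5)) - 3)*(√(-4)/(5 - 4)) = ((1 + 5/2) - 3)*((2*I)/1) = (7/2 - 3)*((2*I)*1) = (2*I)/2 = I ≈ 1.0*I)
D(T, d) = I
(D(4, -15) - 1253)*860 = (I - 1253)*860 = (-1253 + I)*860 = -1077580 + 860*I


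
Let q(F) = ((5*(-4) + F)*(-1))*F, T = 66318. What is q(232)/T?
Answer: -24592/33159 ≈ -0.74164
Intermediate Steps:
q(F) = F*(20 - F) (q(F) = ((-20 + F)*(-1))*F = (20 - F)*F = F*(20 - F))
q(232)/T = (232*(20 - 1*232))/66318 = (232*(20 - 232))*(1/66318) = (232*(-212))*(1/66318) = -49184*1/66318 = -24592/33159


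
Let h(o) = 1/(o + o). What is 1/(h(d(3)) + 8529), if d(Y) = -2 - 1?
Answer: 6/51173 ≈ 0.00011725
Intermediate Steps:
d(Y) = -3
h(o) = 1/(2*o)
1/(h(d(3)) + 8529) = 1/((½)/(-3) + 8529) = 1/((½)*(-⅓) + 8529) = 1/(-⅙ + 8529) = 1/(51173/6) = 6/51173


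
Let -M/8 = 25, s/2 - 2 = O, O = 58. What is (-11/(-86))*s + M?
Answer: -7940/43 ≈ -184.65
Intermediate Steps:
s = 120 (s = 4 + 2*58 = 4 + 116 = 120)
M = -200 (M = -8*25 = -200)
(-11/(-86))*s + M = -11/(-86)*120 - 200 = -11*(-1/86)*120 - 200 = (11/86)*120 - 200 = 660/43 - 200 = -7940/43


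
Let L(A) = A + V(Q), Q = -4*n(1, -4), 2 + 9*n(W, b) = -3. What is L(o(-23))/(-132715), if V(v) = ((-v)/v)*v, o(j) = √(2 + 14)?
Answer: -16/1194435 ≈ -1.3395e-5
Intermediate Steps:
n(W, b) = -5/9 (n(W, b) = -2/9 + (⅑)*(-3) = -2/9 - ⅓ = -5/9)
o(j) = 4 (o(j) = √16 = 4)
Q = 20/9 (Q = -4*(-5/9) = 20/9 ≈ 2.2222)
V(v) = -v
L(A) = -20/9 + A (L(A) = A - 1*20/9 = A - 20/9 = -20/9 + A)
L(o(-23))/(-132715) = (-20/9 + 4)/(-132715) = (16/9)*(-1/132715) = -16/1194435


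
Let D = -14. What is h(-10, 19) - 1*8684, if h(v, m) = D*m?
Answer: -8950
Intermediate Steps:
h(v, m) = -14*m
h(-10, 19) - 1*8684 = -14*19 - 1*8684 = -266 - 8684 = -8950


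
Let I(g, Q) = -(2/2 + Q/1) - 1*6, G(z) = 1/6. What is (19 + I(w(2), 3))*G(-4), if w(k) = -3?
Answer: 3/2 ≈ 1.5000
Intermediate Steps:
G(z) = 1/6
I(g, Q) = -7 - Q (I(g, Q) = -(2*(1/2) + Q*1) - 6 = -(1 + Q) - 6 = (-1 - Q) - 6 = -7 - Q)
(19 + I(w(2), 3))*G(-4) = (19 + (-7 - 1*3))*(1/6) = (19 + (-7 - 3))*(1/6) = (19 - 10)*(1/6) = 9*(1/6) = 3/2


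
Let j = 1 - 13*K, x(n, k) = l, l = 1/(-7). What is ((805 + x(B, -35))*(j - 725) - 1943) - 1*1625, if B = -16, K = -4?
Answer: -544432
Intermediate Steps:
l = -⅐ ≈ -0.14286
x(n, k) = -⅐
j = 53 (j = 1 - 13*(-4) = 1 + 52 = 53)
((805 + x(B, -35))*(j - 725) - 1943) - 1*1625 = ((805 - ⅐)*(53 - 725) - 1943) - 1*1625 = ((5634/7)*(-672) - 1943) - 1625 = (-540864 - 1943) - 1625 = -542807 - 1625 = -544432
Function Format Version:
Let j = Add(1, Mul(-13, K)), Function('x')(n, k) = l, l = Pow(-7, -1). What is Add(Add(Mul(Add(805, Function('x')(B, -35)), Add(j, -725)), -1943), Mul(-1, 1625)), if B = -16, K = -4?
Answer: -544432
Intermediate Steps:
l = Rational(-1, 7) ≈ -0.14286
Function('x')(n, k) = Rational(-1, 7)
j = 53 (j = Add(1, Mul(-13, -4)) = Add(1, 52) = 53)
Add(Add(Mul(Add(805, Function('x')(B, -35)), Add(j, -725)), -1943), Mul(-1, 1625)) = Add(Add(Mul(Add(805, Rational(-1, 7)), Add(53, -725)), -1943), Mul(-1, 1625)) = Add(Add(Mul(Rational(5634, 7), -672), -1943), -1625) = Add(Add(-540864, -1943), -1625) = Add(-542807, -1625) = -544432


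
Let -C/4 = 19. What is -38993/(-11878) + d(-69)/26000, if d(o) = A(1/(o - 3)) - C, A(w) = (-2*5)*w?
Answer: 18265002799/5558904000 ≈ 3.2857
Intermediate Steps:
A(w) = -10*w
C = -76 (C = -4*19 = -76)
d(o) = 76 - 10/(-3 + o) (d(o) = -10/(o - 3) - 1*(-76) = -10/(-3 + o) + 76 = 76 - 10/(-3 + o))
-38993/(-11878) + d(-69)/26000 = -38993/(-11878) + (2*(-119 + 38*(-69))/(-3 - 69))/26000 = -38993*(-1/11878) + (2*(-119 - 2622)/(-72))*(1/26000) = 38993/11878 + (2*(-1/72)*(-2741))*(1/26000) = 38993/11878 + (2741/36)*(1/26000) = 38993/11878 + 2741/936000 = 18265002799/5558904000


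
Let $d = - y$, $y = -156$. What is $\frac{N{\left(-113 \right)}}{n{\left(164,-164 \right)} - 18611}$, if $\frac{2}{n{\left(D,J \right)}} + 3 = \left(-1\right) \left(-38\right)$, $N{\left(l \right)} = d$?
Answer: $- \frac{5460}{651383} \approx -0.0083822$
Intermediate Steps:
$d = 156$ ($d = \left(-1\right) \left(-156\right) = 156$)
$N{\left(l \right)} = 156$
$n{\left(D,J \right)} = \frac{2}{35}$ ($n{\left(D,J \right)} = \frac{2}{-3 - -38} = \frac{2}{-3 + 38} = \frac{2}{35}$)
$\frac{N{\left(-113 \right)}}{n{\left(164,-164 \right)} - 18611} = \frac{156}{\frac{2}{35} - 18611} = \frac{156}{- \frac{651383}{35}} = 156 \left(- \frac{35}{651383}\right) = - \frac{5460}{651383}$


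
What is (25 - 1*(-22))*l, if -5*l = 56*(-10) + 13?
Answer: 25709/5 ≈ 5141.8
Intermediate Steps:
l = 547/5 (l = -(56*(-10) + 13)/5 = -(-560 + 13)/5 = -⅕*(-547) = 547/5 ≈ 109.40)
(25 - 1*(-22))*l = (25 - 1*(-22))*(547/5) = (25 + 22)*(547/5) = 47*(547/5) = 25709/5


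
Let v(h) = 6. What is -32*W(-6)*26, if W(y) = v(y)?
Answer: -4992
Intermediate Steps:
W(y) = 6
-32*W(-6)*26 = -32*6*26 = -192*26 = -4992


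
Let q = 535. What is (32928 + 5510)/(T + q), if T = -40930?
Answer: -38438/40395 ≈ -0.95155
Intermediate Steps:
(32928 + 5510)/(T + q) = (32928 + 5510)/(-40930 + 535) = 38438/(-40395) = 38438*(-1/40395) = -38438/40395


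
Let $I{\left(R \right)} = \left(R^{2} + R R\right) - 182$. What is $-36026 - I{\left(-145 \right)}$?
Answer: $-77894$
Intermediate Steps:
$I{\left(R \right)} = -182 + 2 R^{2}$ ($I{\left(R \right)} = \left(R^{2} + R^{2}\right) - 182 = 2 R^{2} - 182 = -182 + 2 R^{2}$)
$-36026 - I{\left(-145 \right)} = -36026 - \left(-182 + 2 \left(-145\right)^{2}\right) = -36026 - \left(-182 + 2 \cdot 21025\right) = -36026 - \left(-182 + 42050\right) = -36026 - 41868 = -77894$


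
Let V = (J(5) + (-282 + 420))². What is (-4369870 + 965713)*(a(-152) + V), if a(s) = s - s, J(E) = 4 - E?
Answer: -63892622733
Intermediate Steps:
a(s) = 0
V = 18769 (V = ((4 - 1*5) + (-282 + 420))² = ((4 - 5) + 138)² = (-1 + 138)² = 137² = 18769)
(-4369870 + 965713)*(a(-152) + V) = (-4369870 + 965713)*(0 + 18769) = -3404157*18769 = -63892622733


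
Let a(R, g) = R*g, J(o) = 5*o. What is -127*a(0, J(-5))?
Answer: 0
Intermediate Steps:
-127*a(0, J(-5)) = -0*5*(-5) = -0*(-25) = -127*0 = 0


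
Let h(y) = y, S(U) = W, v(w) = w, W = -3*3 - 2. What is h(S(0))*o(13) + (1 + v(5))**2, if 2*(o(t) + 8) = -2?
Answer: 135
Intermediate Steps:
W = -11 (W = -9 - 2 = -11)
o(t) = -9 (o(t) = -8 + (1/2)*(-2) = -8 - 1 = -9)
S(U) = -11
h(S(0))*o(13) + (1 + v(5))**2 = -11*(-9) + (1 + 5)**2 = 99 + 6**2 = 99 + 36 = 135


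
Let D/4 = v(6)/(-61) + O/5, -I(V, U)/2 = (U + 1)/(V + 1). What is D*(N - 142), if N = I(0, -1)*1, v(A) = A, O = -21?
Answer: 744648/305 ≈ 2441.5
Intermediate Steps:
I(V, U) = -2*(1 + U)/(1 + V) (I(V, U) = -2*(U + 1)/(V + 1) = -2*(1 + U)/(1 + V))
D = -5244/305 (D = 4*(6/(-61) - 21/5) = 4*(6*(-1/61) - 21*⅕) = 4*(-6/61 - 21/5) = 4*(-1311/305) = -5244/305 ≈ -17.193)
N = 0 (N = (2*(-1 - 1*(-1))/(1 + 0))*1 = (2*(-1 + 1)/1)*1 = (2*1*0)*1 = 0*1 = 0)
D*(N - 142) = -5244*(0 - 142)/305 = -5244/305*(-142) = 744648/305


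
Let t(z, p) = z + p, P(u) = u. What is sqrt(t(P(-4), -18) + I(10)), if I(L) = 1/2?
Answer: I*sqrt(86)/2 ≈ 4.6368*I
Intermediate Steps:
I(L) = 1/2
t(z, p) = p + z
sqrt(t(P(-4), -18) + I(10)) = sqrt((-18 - 4) + 1/2) = sqrt(-22 + 1/2) = sqrt(-43/2) = I*sqrt(86)/2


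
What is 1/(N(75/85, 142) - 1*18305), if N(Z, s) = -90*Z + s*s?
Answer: 17/30253 ≈ 0.00056193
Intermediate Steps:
N(Z, s) = s² - 90*Z (N(Z, s) = -90*Z + s² = s² - 90*Z)
1/(N(75/85, 142) - 1*18305) = 1/((142² - 6750/85) - 1*18305) = 1/((20164 - 6750/85) - 18305) = 1/((20164 - 90*15/17) - 18305) = 1/((20164 - 1350/17) - 18305) = 1/(341438/17 - 18305) = 1/(30253/17) = 17/30253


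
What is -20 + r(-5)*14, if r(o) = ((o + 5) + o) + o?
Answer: -160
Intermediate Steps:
r(o) = 5 + 3*o (r(o) = ((5 + o) + o) + o = (5 + 2*o) + o = 5 + 3*o)
-20 + r(-5)*14 = -20 + (5 + 3*(-5))*14 = -20 + (5 - 15)*14 = -20 - 10*14 = -20 - 140 = -160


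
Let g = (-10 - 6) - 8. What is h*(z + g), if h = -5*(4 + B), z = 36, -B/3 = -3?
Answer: -780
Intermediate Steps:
B = 9 (B = -3*(-3) = 9)
g = -24 (g = -16 - 8 = -24)
h = -65 (h = -5*(4 + 9) = -5*13 = -65)
h*(z + g) = -65*(36 - 24) = -65*12 = -780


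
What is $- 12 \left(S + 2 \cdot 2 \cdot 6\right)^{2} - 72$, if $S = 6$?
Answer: $-10872$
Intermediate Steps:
$- 12 \left(S + 2 \cdot 2 \cdot 6\right)^{2} - 72 = - 12 \left(6 + 2 \cdot 2 \cdot 6\right)^{2} - 72 = - 12 \left(6 + 4 \cdot 6\right)^{2} - 72 = - 12 \left(6 + 24\right)^{2} - 72 = - 12 \cdot 30^{2} - 72 = \left(-12\right) 900 - 72 = -10800 - 72 = -10872$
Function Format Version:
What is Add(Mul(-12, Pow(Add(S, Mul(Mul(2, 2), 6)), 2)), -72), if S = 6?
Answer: -10872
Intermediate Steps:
Add(Mul(-12, Pow(Add(S, Mul(Mul(2, 2), 6)), 2)), -72) = Add(Mul(-12, Pow(Add(6, Mul(Mul(2, 2), 6)), 2)), -72) = Add(Mul(-12, Pow(Add(6, Mul(4, 6)), 2)), -72) = Add(Mul(-12, Pow(Add(6, 24), 2)), -72) = Add(Mul(-12, Pow(30, 2)), -72) = Add(Mul(-12, 900), -72) = Add(-10800, -72) = -10872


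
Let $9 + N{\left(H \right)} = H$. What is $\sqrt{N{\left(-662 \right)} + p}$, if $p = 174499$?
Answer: $2 \sqrt{43457} \approx 416.93$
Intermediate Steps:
$N{\left(H \right)} = -9 + H$
$\sqrt{N{\left(-662 \right)} + p} = \sqrt{\left(-9 - 662\right) + 174499} = \sqrt{-671 + 174499} = \sqrt{173828} = 2 \sqrt{43457}$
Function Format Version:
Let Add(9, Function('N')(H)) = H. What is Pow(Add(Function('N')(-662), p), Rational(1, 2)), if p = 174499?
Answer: Mul(2, Pow(43457, Rational(1, 2))) ≈ 416.93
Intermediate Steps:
Function('N')(H) = Add(-9, H)
Pow(Add(Function('N')(-662), p), Rational(1, 2)) = Pow(Add(Add(-9, -662), 174499), Rational(1, 2)) = Pow(Add(-671, 174499), Rational(1, 2)) = Pow(173828, Rational(1, 2)) = Mul(2, Pow(43457, Rational(1, 2)))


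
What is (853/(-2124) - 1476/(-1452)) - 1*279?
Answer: -71546077/257004 ≈ -278.39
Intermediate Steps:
(853/(-2124) - 1476/(-1452)) - 1*279 = (853*(-1/2124) - 1476*(-1/1452)) - 279 = (-853/2124 + 123/121) - 279 = 158039/257004 - 279 = -71546077/257004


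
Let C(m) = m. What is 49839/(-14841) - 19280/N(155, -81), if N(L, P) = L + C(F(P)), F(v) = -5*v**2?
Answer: -44703629/16151955 ≈ -2.7677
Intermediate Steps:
N(L, P) = L - 5*P**2
49839/(-14841) - 19280/N(155, -81) = 49839/(-14841) - 19280/(155 - 5*(-81)**2) = 49839*(-1/14841) - 19280/(155 - 5*6561) = -16613/4947 - 19280/(155 - 32805) = -16613/4947 - 19280/(-32650) = -16613/4947 - 19280*(-1/32650) = -16613/4947 + 1928/3265 = -44703629/16151955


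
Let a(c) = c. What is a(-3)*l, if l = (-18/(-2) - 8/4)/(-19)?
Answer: 21/19 ≈ 1.1053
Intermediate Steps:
l = -7/19 (l = (-18*(-1/2) - 8*1/4)*(-1/19) = (9 - 2)*(-1/19) = 7*(-1/19) = -7/19 ≈ -0.36842)
a(-3)*l = -3*(-7/19) = 21/19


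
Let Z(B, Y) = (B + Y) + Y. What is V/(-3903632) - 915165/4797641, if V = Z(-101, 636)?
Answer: -3578085416891/18728224932112 ≈ -0.19105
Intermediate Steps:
Z(B, Y) = B + 2*Y
V = 1171 (V = -101 + 2*636 = -101 + 1272 = 1171)
V/(-3903632) - 915165/4797641 = 1171/(-3903632) - 915165/4797641 = 1171*(-1/3903632) - 915165*1/4797641 = -1171/3903632 - 915165/4797641 = -3578085416891/18728224932112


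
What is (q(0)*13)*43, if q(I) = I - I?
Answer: 0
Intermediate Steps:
q(I) = 0
(q(0)*13)*43 = (0*13)*43 = 0*43 = 0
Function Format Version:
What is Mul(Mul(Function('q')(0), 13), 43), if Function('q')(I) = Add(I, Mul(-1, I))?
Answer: 0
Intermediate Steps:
Function('q')(I) = 0
Mul(Mul(Function('q')(0), 13), 43) = Mul(Mul(0, 13), 43) = Mul(0, 43) = 0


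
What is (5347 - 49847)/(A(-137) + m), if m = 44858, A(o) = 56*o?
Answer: -22250/18593 ≈ -1.1967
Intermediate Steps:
(5347 - 49847)/(A(-137) + m) = (5347 - 49847)/(56*(-137) + 44858) = -44500/(-7672 + 44858) = -44500/37186 = -44500*1/37186 = -22250/18593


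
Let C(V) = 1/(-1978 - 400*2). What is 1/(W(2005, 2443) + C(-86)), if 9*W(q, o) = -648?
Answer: -2778/200017 ≈ -0.013889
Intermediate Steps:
C(V) = -1/2778 (C(V) = 1/(-1978 - 800) = 1/(-2778) = -1/2778)
W(q, o) = -72 (W(q, o) = (⅑)*(-648) = -72)
1/(W(2005, 2443) + C(-86)) = 1/(-72 - 1/2778) = 1/(-200017/2778) = -2778/200017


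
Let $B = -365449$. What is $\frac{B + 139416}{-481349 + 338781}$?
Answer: $\frac{226033}{142568} \approx 1.5854$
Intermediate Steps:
$\frac{B + 139416}{-481349 + 338781} = \frac{-365449 + 139416}{-481349 + 338781} = - \frac{226033}{-142568} = \left(-226033\right) \left(- \frac{1}{142568}\right) = \frac{226033}{142568}$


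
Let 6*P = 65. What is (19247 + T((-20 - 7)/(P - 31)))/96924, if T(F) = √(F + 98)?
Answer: 19247/96924 + √3005/533082 ≈ 0.19868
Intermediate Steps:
P = 65/6 (P = (⅙)*65 = 65/6 ≈ 10.833)
T(F) = √(98 + F)
(19247 + T((-20 - 7)/(P - 31)))/96924 = (19247 + √(98 + (-20 - 7)/(65/6 - 31)))/96924 = (19247 + √(98 - 27/(-121/6)))*(1/96924) = (19247 + √(98 - 27*(-6/121)))*(1/96924) = (19247 + √(98 + 162/121))*(1/96924) = (19247 + √(12020/121))*(1/96924) = (19247 + 2*√3005/11)*(1/96924) = 19247/96924 + √3005/533082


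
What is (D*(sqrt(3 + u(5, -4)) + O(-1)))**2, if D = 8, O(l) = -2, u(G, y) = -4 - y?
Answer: 448 - 256*sqrt(3) ≈ 4.5950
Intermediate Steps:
(D*(sqrt(3 + u(5, -4)) + O(-1)))**2 = (8*(sqrt(3 + (-4 - 1*(-4))) - 2))**2 = (8*(sqrt(3 + (-4 + 4)) - 2))**2 = (8*(sqrt(3 + 0) - 2))**2 = (8*(sqrt(3) - 2))**2 = (8*(-2 + sqrt(3)))**2 = (-16 + 8*sqrt(3))**2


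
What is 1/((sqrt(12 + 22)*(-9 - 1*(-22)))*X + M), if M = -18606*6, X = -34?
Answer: -27909/3113988530 + 221*sqrt(34)/6227977060 ≈ -8.7556e-6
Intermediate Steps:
M = -111636
1/((sqrt(12 + 22)*(-9 - 1*(-22)))*X + M) = 1/((sqrt(12 + 22)*(-9 - 1*(-22)))*(-34) - 111636) = 1/((sqrt(34)*(-9 + 22))*(-34) - 111636) = 1/((sqrt(34)*13)*(-34) - 111636) = 1/((13*sqrt(34))*(-34) - 111636) = 1/(-442*sqrt(34) - 111636) = 1/(-111636 - 442*sqrt(34))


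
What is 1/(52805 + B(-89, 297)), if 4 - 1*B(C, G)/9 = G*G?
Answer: -1/741040 ≈ -1.3495e-6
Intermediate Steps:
B(C, G) = 36 - 9*G² (B(C, G) = 36 - 9*G*G = 36 - 9*G²)
1/(52805 + B(-89, 297)) = 1/(52805 + (36 - 9*297²)) = 1/(52805 + (36 - 9*88209)) = 1/(52805 + (36 - 793881)) = 1/(52805 - 793845) = 1/(-741040) = -1/741040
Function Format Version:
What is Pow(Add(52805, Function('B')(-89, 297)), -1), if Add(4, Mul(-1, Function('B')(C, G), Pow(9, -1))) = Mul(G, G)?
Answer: Rational(-1, 741040) ≈ -1.3495e-6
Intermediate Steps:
Function('B')(C, G) = Add(36, Mul(-9, Pow(G, 2))) (Function('B')(C, G) = Add(36, Mul(-9, Mul(G, G))) = Add(36, Mul(-9, Pow(G, 2))))
Pow(Add(52805, Function('B')(-89, 297)), -1) = Pow(Add(52805, Add(36, Mul(-9, Pow(297, 2)))), -1) = Pow(Add(52805, Add(36, Mul(-9, 88209))), -1) = Pow(Add(52805, Add(36, -793881)), -1) = Pow(Add(52805, -793845), -1) = Pow(-741040, -1) = Rational(-1, 741040)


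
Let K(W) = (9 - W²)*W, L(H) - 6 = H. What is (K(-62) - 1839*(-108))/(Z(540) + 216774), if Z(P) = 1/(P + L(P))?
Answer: 473910852/235416565 ≈ 2.0131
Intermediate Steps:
L(H) = 6 + H
K(W) = W*(9 - W²)
Z(P) = 1/(6 + 2*P) (Z(P) = 1/(P + (6 + P)) = 1/(6 + 2*P))
(K(-62) - 1839*(-108))/(Z(540) + 216774) = (-62*(9 - 1*(-62)²) - 1839*(-108))/(1/(2*(3 + 540)) + 216774) = (-62*(9 - 1*3844) + 198612)/((½)/543 + 216774) = (-62*(9 - 3844) + 198612)/((½)*(1/543) + 216774) = (-62*(-3835) + 198612)/(1/1086 + 216774) = (237770 + 198612)/(235416565/1086) = 436382*(1086/235416565) = 473910852/235416565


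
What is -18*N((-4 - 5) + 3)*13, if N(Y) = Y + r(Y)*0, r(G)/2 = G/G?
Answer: 1404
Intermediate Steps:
r(G) = 2 (r(G) = 2*(G/G) = 2*1 = 2)
N(Y) = Y (N(Y) = Y + 2*0 = Y + 0 = Y)
-18*N((-4 - 5) + 3)*13 = -18*((-4 - 5) + 3)*13 = -18*(-9 + 3)*13 = -18*(-6)*13 = 108*13 = 1404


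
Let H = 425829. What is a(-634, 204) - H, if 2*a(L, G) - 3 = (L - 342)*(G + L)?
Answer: -431975/2 ≈ -2.1599e+5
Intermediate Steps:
a(L, G) = 3/2 + (-342 + L)*(G + L)/2 (a(L, G) = 3/2 + ((L - 342)*(G + L))/2 = 3/2 + ((-342 + L)*(G + L))/2 = 3/2 + (-342 + L)*(G + L)/2)
a(-634, 204) - H = (3/2 + (½)*(-634)² - 171*204 - 171*(-634) + (½)*204*(-634)) - 1*425829 = (3/2 + (½)*401956 - 34884 + 108414 - 64668) - 425829 = (3/2 + 200978 - 34884 + 108414 - 64668) - 425829 = 419683/2 - 425829 = -431975/2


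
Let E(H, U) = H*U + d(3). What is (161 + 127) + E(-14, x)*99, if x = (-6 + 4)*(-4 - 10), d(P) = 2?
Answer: -38322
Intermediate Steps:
x = 28 (x = -2*(-14) = 28)
E(H, U) = 2 + H*U (E(H, U) = H*U + 2 = 2 + H*U)
(161 + 127) + E(-14, x)*99 = (161 + 127) + (2 - 14*28)*99 = 288 + (2 - 392)*99 = 288 - 390*99 = 288 - 38610 = -38322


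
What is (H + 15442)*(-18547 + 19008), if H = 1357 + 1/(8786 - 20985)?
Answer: 94473191000/12199 ≈ 7.7443e+6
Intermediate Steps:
H = 16554042/12199 (H = 1357 + 1/(-12199) = 1357 - 1/12199 = 16554042/12199 ≈ 1357.0)
(H + 15442)*(-18547 + 19008) = (16554042/12199 + 15442)*(-18547 + 19008) = (204931000/12199)*461 = 94473191000/12199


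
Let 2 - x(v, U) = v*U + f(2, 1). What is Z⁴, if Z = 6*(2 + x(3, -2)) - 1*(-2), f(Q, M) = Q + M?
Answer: 3748096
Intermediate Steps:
f(Q, M) = M + Q
x(v, U) = -1 - U*v (x(v, U) = 2 - (v*U + (1 + 2)) = 2 - (U*v + 3) = 2 - (3 + U*v) = 2 + (-3 - U*v) = -1 - U*v)
Z = 44 (Z = 6*(2 + (-1 - 1*(-2)*3)) - 1*(-2) = 6*(2 + (-1 + 6)) + 2 = 6*(2 + 5) + 2 = 6*7 + 2 = 42 + 2 = 44)
Z⁴ = 44⁴ = 3748096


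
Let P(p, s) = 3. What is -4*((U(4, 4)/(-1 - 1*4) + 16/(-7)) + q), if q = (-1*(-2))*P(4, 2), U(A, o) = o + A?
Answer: -296/35 ≈ -8.4571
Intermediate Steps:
U(A, o) = A + o
q = 6 (q = -1*(-2)*3 = 2*3 = 6)
-4*((U(4, 4)/(-1 - 1*4) + 16/(-7)) + q) = -4*(((4 + 4)/(-1 - 1*4) + 16/(-7)) + 6) = -4*((8/(-1 - 4) + 16*(-1/7)) + 6) = -4*((8/(-5) - 16/7) + 6) = -4*((8*(-1/5) - 16/7) + 6) = -4*((-8/5 - 16/7) + 6) = -4*(-136/35 + 6) = -4*74/35 = -296/35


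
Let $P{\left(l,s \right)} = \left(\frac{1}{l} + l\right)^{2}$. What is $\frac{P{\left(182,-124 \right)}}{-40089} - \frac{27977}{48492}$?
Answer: $- \frac{1882489329389}{1341519093369} \approx -1.4033$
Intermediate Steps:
$P{\left(l,s \right)} = \left(l + \frac{1}{l}\right)^{2}$
$\frac{P{\left(182,-124 \right)}}{-40089} - \frac{27977}{48492} = \frac{\frac{1}{33124} \left(1 + 182^{2}\right)^{2}}{-40089} - \frac{27977}{48492} = \frac{\left(1 + 33124\right)^{2}}{33124} \left(- \frac{1}{40089}\right) - \frac{27977}{48492} = \frac{33125^{2}}{33124} \left(- \frac{1}{40089}\right) - \frac{27977}{48492} = \frac{1}{33124} \cdot 1097265625 \left(- \frac{1}{40089}\right) - \frac{27977}{48492} = \frac{1097265625}{33124} \left(- \frac{1}{40089}\right) - \frac{27977}{48492} = - \frac{1097265625}{1327908036} - \frac{27977}{48492} = - \frac{1882489329389}{1341519093369}$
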